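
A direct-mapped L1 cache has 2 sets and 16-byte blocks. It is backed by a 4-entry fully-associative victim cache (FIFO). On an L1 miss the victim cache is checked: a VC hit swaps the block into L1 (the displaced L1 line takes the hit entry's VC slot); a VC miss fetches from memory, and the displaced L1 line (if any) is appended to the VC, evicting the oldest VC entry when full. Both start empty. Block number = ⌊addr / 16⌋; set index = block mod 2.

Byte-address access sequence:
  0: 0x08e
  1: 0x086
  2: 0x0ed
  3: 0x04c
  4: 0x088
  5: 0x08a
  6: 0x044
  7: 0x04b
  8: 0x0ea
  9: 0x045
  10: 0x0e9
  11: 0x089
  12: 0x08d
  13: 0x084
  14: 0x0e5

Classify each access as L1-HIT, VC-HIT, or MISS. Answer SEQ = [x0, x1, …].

SEQ = [MISS, L1-HIT, MISS, MISS, VC-HIT, L1-HIT, VC-HIT, L1-HIT, VC-HIT, VC-HIT, VC-HIT, VC-HIT, L1-HIT, L1-HIT, VC-HIT]

0: 0x8e (blk 8, set 0) → MISS  vc=[]
1: 0x86 (blk 8, set 0) → L1-HIT  vc=[]
2: 0xed (blk 14, set 0) → MISS  vc=[8]
3: 0x4c (blk 4, set 0) → MISS  vc=[8, 14]
4: 0x88 (blk 8, set 0) → VC-HIT  vc=[4, 14]
5: 0x8a (blk 8, set 0) → L1-HIT  vc=[4, 14]
6: 0x44 (blk 4, set 0) → VC-HIT  vc=[8, 14]
7: 0x4b (blk 4, set 0) → L1-HIT  vc=[8, 14]
8: 0xea (blk 14, set 0) → VC-HIT  vc=[8, 4]
9: 0x45 (blk 4, set 0) → VC-HIT  vc=[8, 14]
10: 0xe9 (blk 14, set 0) → VC-HIT  vc=[8, 4]
11: 0x89 (blk 8, set 0) → VC-HIT  vc=[14, 4]
12: 0x8d (blk 8, set 0) → L1-HIT  vc=[14, 4]
13: 0x84 (blk 8, set 0) → L1-HIT  vc=[14, 4]
14: 0xe5 (blk 14, set 0) → VC-HIT  vc=[8, 4]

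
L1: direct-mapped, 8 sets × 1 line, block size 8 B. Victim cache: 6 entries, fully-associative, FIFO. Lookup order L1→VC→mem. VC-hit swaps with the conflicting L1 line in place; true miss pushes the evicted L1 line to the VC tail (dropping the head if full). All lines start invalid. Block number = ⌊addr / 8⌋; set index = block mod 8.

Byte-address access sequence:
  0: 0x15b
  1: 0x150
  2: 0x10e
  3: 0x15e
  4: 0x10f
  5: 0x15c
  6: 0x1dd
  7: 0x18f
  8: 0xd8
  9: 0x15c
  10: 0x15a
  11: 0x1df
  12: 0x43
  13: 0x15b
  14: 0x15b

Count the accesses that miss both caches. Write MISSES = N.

MISSES = 7

  [0] addr=0x15b blk=43 s=3: MISS | VC []
  [1] addr=0x150 blk=42 s=2: MISS | VC []
  [2] addr=0x10e blk=33 s=1: MISS | VC []
  [3] addr=0x15e blk=43 s=3: L1-HIT | VC []
  [4] addr=0x10f blk=33 s=1: L1-HIT | VC []
  [5] addr=0x15c blk=43 s=3: L1-HIT | VC []
  [6] addr=0x1dd blk=59 s=3: MISS | VC [43]
  [7] addr=0x18f blk=49 s=1: MISS | VC [43, 33]
  [8] addr=0xd8 blk=27 s=3: MISS | VC [43, 33, 59]
  [9] addr=0x15c blk=43 s=3: VC-HIT | VC [27, 33, 59]
  [10] addr=0x15a blk=43 s=3: L1-HIT | VC [27, 33, 59]
  [11] addr=0x1df blk=59 s=3: VC-HIT | VC [27, 33, 43]
  [12] addr=0x43 blk=8 s=0: MISS | VC [27, 33, 43]
  [13] addr=0x15b blk=43 s=3: VC-HIT | VC [27, 33, 59]
  [14] addr=0x15b blk=43 s=3: L1-HIT | VC [27, 33, 59]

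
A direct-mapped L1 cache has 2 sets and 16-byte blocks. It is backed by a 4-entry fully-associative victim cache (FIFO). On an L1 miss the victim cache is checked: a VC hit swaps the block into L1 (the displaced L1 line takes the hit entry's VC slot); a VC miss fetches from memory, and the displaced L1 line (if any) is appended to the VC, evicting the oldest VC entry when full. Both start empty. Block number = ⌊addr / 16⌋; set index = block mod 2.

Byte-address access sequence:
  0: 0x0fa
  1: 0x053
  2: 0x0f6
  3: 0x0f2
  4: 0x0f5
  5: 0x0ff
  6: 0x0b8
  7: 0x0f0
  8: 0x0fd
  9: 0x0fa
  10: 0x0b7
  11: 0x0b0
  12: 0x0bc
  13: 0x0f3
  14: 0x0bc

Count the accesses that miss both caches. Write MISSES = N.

MISSES = 3

#0 0xfa→b15/s1 MISS; vc=[]
#1 0x53→b5/s1 MISS; vc=[15]
#2 0xf6→b15/s1 VC-HIT; vc=[5]
#3 0xf2→b15/s1 L1-HIT; vc=[5]
#4 0xf5→b15/s1 L1-HIT; vc=[5]
#5 0xff→b15/s1 L1-HIT; vc=[5]
#6 0xb8→b11/s1 MISS; vc=[5,15]
#7 0xf0→b15/s1 VC-HIT; vc=[5,11]
#8 0xfd→b15/s1 L1-HIT; vc=[5,11]
#9 0xfa→b15/s1 L1-HIT; vc=[5,11]
#10 0xb7→b11/s1 VC-HIT; vc=[5,15]
#11 0xb0→b11/s1 L1-HIT; vc=[5,15]
#12 0xbc→b11/s1 L1-HIT; vc=[5,15]
#13 0xf3→b15/s1 VC-HIT; vc=[5,11]
#14 0xbc→b11/s1 VC-HIT; vc=[5,15]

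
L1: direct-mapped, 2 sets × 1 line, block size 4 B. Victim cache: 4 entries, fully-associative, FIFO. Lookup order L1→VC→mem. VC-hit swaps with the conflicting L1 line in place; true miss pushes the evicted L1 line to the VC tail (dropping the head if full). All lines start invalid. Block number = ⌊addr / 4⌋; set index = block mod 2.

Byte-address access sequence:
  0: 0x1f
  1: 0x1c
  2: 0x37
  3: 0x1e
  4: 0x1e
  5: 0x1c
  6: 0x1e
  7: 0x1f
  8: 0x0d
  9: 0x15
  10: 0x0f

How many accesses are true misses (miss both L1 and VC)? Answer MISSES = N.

0: 0x1f (blk 7, set 1) → MISS  vc=[]
1: 0x1c (blk 7, set 1) → L1-HIT  vc=[]
2: 0x37 (blk 13, set 1) → MISS  vc=[7]
3: 0x1e (blk 7, set 1) → VC-HIT  vc=[13]
4: 0x1e (blk 7, set 1) → L1-HIT  vc=[13]
5: 0x1c (blk 7, set 1) → L1-HIT  vc=[13]
6: 0x1e (blk 7, set 1) → L1-HIT  vc=[13]
7: 0x1f (blk 7, set 1) → L1-HIT  vc=[13]
8: 0xd (blk 3, set 1) → MISS  vc=[13, 7]
9: 0x15 (blk 5, set 1) → MISS  vc=[13, 7, 3]
10: 0xf (blk 3, set 1) → VC-HIT  vc=[13, 7, 5]

MISSES = 4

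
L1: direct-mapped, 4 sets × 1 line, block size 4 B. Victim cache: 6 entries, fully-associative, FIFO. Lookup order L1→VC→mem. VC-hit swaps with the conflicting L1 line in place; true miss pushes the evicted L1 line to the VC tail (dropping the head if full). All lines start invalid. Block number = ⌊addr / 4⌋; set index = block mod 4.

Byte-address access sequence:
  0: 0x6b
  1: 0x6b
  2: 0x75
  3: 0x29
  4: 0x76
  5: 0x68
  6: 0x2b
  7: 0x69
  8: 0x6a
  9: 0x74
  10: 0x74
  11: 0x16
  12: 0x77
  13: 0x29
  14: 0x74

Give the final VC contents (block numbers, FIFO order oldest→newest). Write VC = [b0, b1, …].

VC = [26, 5]

0: 0x6b (blk 26, set 2) → MISS  vc=[]
1: 0x6b (blk 26, set 2) → L1-HIT  vc=[]
2: 0x75 (blk 29, set 1) → MISS  vc=[]
3: 0x29 (blk 10, set 2) → MISS  vc=[26]
4: 0x76 (blk 29, set 1) → L1-HIT  vc=[26]
5: 0x68 (blk 26, set 2) → VC-HIT  vc=[10]
6: 0x2b (blk 10, set 2) → VC-HIT  vc=[26]
7: 0x69 (blk 26, set 2) → VC-HIT  vc=[10]
8: 0x6a (blk 26, set 2) → L1-HIT  vc=[10]
9: 0x74 (blk 29, set 1) → L1-HIT  vc=[10]
10: 0x74 (blk 29, set 1) → L1-HIT  vc=[10]
11: 0x16 (blk 5, set 1) → MISS  vc=[10, 29]
12: 0x77 (blk 29, set 1) → VC-HIT  vc=[10, 5]
13: 0x29 (blk 10, set 2) → VC-HIT  vc=[26, 5]
14: 0x74 (blk 29, set 1) → L1-HIT  vc=[26, 5]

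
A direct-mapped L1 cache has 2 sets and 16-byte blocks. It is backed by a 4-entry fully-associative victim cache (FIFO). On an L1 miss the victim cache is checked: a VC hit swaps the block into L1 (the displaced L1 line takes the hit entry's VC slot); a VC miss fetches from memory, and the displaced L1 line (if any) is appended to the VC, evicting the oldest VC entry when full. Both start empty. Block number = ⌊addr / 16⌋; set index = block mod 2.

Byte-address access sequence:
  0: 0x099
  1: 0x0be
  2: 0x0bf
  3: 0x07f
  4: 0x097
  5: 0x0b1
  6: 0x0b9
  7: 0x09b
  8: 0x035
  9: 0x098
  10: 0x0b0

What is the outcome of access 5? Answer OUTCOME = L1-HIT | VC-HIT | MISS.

OUTCOME = VC-HIT

  [0] addr=0x99 blk=9 s=1: MISS | VC []
  [1] addr=0xbe blk=11 s=1: MISS | VC [9]
  [2] addr=0xbf blk=11 s=1: L1-HIT | VC [9]
  [3] addr=0x7f blk=7 s=1: MISS | VC [9, 11]
  [4] addr=0x97 blk=9 s=1: VC-HIT | VC [7, 11]
  [5] addr=0xb1 blk=11 s=1: VC-HIT | VC [7, 9]
  [6] addr=0xb9 blk=11 s=1: L1-HIT | VC [7, 9]
  [7] addr=0x9b blk=9 s=1: VC-HIT | VC [7, 11]
  [8] addr=0x35 blk=3 s=1: MISS | VC [7, 11, 9]
  [9] addr=0x98 blk=9 s=1: VC-HIT | VC [7, 11, 3]
  [10] addr=0xb0 blk=11 s=1: VC-HIT | VC [7, 9, 3]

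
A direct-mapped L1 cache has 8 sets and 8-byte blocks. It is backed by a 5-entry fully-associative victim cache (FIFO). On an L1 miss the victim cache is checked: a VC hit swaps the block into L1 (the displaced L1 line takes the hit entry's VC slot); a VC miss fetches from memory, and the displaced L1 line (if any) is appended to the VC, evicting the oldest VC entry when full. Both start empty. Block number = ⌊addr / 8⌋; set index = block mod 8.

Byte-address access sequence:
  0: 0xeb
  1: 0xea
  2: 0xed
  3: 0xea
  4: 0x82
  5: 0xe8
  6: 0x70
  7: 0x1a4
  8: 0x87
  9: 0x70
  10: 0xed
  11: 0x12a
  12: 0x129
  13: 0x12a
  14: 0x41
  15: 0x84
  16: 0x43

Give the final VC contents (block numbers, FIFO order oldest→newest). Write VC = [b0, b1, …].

#0 0xeb→b29/s5 MISS; vc=[]
#1 0xea→b29/s5 L1-HIT; vc=[]
#2 0xed→b29/s5 L1-HIT; vc=[]
#3 0xea→b29/s5 L1-HIT; vc=[]
#4 0x82→b16/s0 MISS; vc=[]
#5 0xe8→b29/s5 L1-HIT; vc=[]
#6 0x70→b14/s6 MISS; vc=[]
#7 0x1a4→b52/s4 MISS; vc=[]
#8 0x87→b16/s0 L1-HIT; vc=[]
#9 0x70→b14/s6 L1-HIT; vc=[]
#10 0xed→b29/s5 L1-HIT; vc=[]
#11 0x12a→b37/s5 MISS; vc=[29]
#12 0x129→b37/s5 L1-HIT; vc=[29]
#13 0x12a→b37/s5 L1-HIT; vc=[29]
#14 0x41→b8/s0 MISS; vc=[29,16]
#15 0x84→b16/s0 VC-HIT; vc=[29,8]
#16 0x43→b8/s0 VC-HIT; vc=[29,16]

VC = [29, 16]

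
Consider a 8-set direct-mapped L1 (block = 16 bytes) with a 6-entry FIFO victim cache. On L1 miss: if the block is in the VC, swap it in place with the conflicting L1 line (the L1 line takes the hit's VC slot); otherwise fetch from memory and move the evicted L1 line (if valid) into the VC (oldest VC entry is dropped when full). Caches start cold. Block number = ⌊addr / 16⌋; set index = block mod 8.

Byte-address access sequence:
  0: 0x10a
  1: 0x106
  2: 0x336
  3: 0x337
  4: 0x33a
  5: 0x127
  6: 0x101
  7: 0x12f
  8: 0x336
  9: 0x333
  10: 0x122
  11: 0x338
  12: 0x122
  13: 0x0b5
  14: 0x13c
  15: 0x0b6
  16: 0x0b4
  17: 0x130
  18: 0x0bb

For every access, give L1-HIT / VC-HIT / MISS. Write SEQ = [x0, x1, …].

0: 0x10a (blk 16, set 0) → MISS  vc=[]
1: 0x106 (blk 16, set 0) → L1-HIT  vc=[]
2: 0x336 (blk 51, set 3) → MISS  vc=[]
3: 0x337 (blk 51, set 3) → L1-HIT  vc=[]
4: 0x33a (blk 51, set 3) → L1-HIT  vc=[]
5: 0x127 (blk 18, set 2) → MISS  vc=[]
6: 0x101 (blk 16, set 0) → L1-HIT  vc=[]
7: 0x12f (blk 18, set 2) → L1-HIT  vc=[]
8: 0x336 (blk 51, set 3) → L1-HIT  vc=[]
9: 0x333 (blk 51, set 3) → L1-HIT  vc=[]
10: 0x122 (blk 18, set 2) → L1-HIT  vc=[]
11: 0x338 (blk 51, set 3) → L1-HIT  vc=[]
12: 0x122 (blk 18, set 2) → L1-HIT  vc=[]
13: 0xb5 (blk 11, set 3) → MISS  vc=[51]
14: 0x13c (blk 19, set 3) → MISS  vc=[51, 11]
15: 0xb6 (blk 11, set 3) → VC-HIT  vc=[51, 19]
16: 0xb4 (blk 11, set 3) → L1-HIT  vc=[51, 19]
17: 0x130 (blk 19, set 3) → VC-HIT  vc=[51, 11]
18: 0xbb (blk 11, set 3) → VC-HIT  vc=[51, 19]

SEQ = [MISS, L1-HIT, MISS, L1-HIT, L1-HIT, MISS, L1-HIT, L1-HIT, L1-HIT, L1-HIT, L1-HIT, L1-HIT, L1-HIT, MISS, MISS, VC-HIT, L1-HIT, VC-HIT, VC-HIT]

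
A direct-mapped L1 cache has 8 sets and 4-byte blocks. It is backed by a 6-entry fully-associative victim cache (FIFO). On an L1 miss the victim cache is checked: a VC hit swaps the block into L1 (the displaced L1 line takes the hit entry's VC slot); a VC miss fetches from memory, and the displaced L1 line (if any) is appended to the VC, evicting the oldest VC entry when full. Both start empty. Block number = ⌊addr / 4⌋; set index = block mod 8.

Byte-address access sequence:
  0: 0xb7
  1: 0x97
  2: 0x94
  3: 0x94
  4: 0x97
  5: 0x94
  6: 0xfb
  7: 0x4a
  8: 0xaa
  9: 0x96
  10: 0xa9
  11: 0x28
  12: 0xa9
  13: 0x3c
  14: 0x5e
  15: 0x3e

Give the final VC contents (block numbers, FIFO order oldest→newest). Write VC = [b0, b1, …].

VC = [45, 18, 10, 23]

  [0] addr=0xb7 blk=45 s=5: MISS | VC []
  [1] addr=0x97 blk=37 s=5: MISS | VC [45]
  [2] addr=0x94 blk=37 s=5: L1-HIT | VC [45]
  [3] addr=0x94 blk=37 s=5: L1-HIT | VC [45]
  [4] addr=0x97 blk=37 s=5: L1-HIT | VC [45]
  [5] addr=0x94 blk=37 s=5: L1-HIT | VC [45]
  [6] addr=0xfb blk=62 s=6: MISS | VC [45]
  [7] addr=0x4a blk=18 s=2: MISS | VC [45]
  [8] addr=0xaa blk=42 s=2: MISS | VC [45, 18]
  [9] addr=0x96 blk=37 s=5: L1-HIT | VC [45, 18]
  [10] addr=0xa9 blk=42 s=2: L1-HIT | VC [45, 18]
  [11] addr=0x28 blk=10 s=2: MISS | VC [45, 18, 42]
  [12] addr=0xa9 blk=42 s=2: VC-HIT | VC [45, 18, 10]
  [13] addr=0x3c blk=15 s=7: MISS | VC [45, 18, 10]
  [14] addr=0x5e blk=23 s=7: MISS | VC [45, 18, 10, 15]
  [15] addr=0x3e blk=15 s=7: VC-HIT | VC [45, 18, 10, 23]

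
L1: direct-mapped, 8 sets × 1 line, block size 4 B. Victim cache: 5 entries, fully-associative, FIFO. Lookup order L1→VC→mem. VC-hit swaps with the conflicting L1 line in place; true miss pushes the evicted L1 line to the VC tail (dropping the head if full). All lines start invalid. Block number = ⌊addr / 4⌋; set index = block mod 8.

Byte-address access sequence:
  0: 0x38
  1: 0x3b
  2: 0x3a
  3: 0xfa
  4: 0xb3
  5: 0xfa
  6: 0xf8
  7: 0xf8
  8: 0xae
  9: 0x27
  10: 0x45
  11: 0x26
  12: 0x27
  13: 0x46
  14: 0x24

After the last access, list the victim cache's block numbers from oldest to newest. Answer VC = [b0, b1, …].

VC = [14, 17]

  [0] addr=0x38 blk=14 s=6: MISS | VC []
  [1] addr=0x3b blk=14 s=6: L1-HIT | VC []
  [2] addr=0x3a blk=14 s=6: L1-HIT | VC []
  [3] addr=0xfa blk=62 s=6: MISS | VC [14]
  [4] addr=0xb3 blk=44 s=4: MISS | VC [14]
  [5] addr=0xfa blk=62 s=6: L1-HIT | VC [14]
  [6] addr=0xf8 blk=62 s=6: L1-HIT | VC [14]
  [7] addr=0xf8 blk=62 s=6: L1-HIT | VC [14]
  [8] addr=0xae blk=43 s=3: MISS | VC [14]
  [9] addr=0x27 blk=9 s=1: MISS | VC [14]
  [10] addr=0x45 blk=17 s=1: MISS | VC [14, 9]
  [11] addr=0x26 blk=9 s=1: VC-HIT | VC [14, 17]
  [12] addr=0x27 blk=9 s=1: L1-HIT | VC [14, 17]
  [13] addr=0x46 blk=17 s=1: VC-HIT | VC [14, 9]
  [14] addr=0x24 blk=9 s=1: VC-HIT | VC [14, 17]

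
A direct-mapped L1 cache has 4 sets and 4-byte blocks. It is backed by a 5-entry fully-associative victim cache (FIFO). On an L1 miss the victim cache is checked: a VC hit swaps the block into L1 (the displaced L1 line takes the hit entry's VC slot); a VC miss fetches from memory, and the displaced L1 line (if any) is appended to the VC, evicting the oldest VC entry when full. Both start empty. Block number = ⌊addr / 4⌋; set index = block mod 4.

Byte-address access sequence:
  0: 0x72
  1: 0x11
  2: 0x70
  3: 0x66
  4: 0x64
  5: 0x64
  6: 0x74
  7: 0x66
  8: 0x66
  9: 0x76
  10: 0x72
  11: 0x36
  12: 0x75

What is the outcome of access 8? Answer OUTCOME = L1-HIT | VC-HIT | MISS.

OUTCOME = L1-HIT

0: 0x72 (blk 28, set 0) → MISS  vc=[]
1: 0x11 (blk 4, set 0) → MISS  vc=[28]
2: 0x70 (blk 28, set 0) → VC-HIT  vc=[4]
3: 0x66 (blk 25, set 1) → MISS  vc=[4]
4: 0x64 (blk 25, set 1) → L1-HIT  vc=[4]
5: 0x64 (blk 25, set 1) → L1-HIT  vc=[4]
6: 0x74 (blk 29, set 1) → MISS  vc=[4, 25]
7: 0x66 (blk 25, set 1) → VC-HIT  vc=[4, 29]
8: 0x66 (blk 25, set 1) → L1-HIT  vc=[4, 29]
9: 0x76 (blk 29, set 1) → VC-HIT  vc=[4, 25]
10: 0x72 (blk 28, set 0) → L1-HIT  vc=[4, 25]
11: 0x36 (blk 13, set 1) → MISS  vc=[4, 25, 29]
12: 0x75 (blk 29, set 1) → VC-HIT  vc=[4, 25, 13]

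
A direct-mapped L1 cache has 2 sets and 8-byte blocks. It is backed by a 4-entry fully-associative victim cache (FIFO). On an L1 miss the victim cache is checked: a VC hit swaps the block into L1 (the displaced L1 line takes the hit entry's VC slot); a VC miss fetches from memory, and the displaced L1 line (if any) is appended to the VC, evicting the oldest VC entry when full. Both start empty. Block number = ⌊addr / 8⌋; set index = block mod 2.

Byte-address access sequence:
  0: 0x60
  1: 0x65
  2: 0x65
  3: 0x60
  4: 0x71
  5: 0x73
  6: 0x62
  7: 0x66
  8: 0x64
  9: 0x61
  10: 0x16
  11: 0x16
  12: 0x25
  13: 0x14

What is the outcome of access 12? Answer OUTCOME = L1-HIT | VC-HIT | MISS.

#0 0x60→b12/s0 MISS; vc=[]
#1 0x65→b12/s0 L1-HIT; vc=[]
#2 0x65→b12/s0 L1-HIT; vc=[]
#3 0x60→b12/s0 L1-HIT; vc=[]
#4 0x71→b14/s0 MISS; vc=[12]
#5 0x73→b14/s0 L1-HIT; vc=[12]
#6 0x62→b12/s0 VC-HIT; vc=[14]
#7 0x66→b12/s0 L1-HIT; vc=[14]
#8 0x64→b12/s0 L1-HIT; vc=[14]
#9 0x61→b12/s0 L1-HIT; vc=[14]
#10 0x16→b2/s0 MISS; vc=[14,12]
#11 0x16→b2/s0 L1-HIT; vc=[14,12]
#12 0x25→b4/s0 MISS; vc=[14,12,2]
#13 0x14→b2/s0 VC-HIT; vc=[14,12,4]

OUTCOME = MISS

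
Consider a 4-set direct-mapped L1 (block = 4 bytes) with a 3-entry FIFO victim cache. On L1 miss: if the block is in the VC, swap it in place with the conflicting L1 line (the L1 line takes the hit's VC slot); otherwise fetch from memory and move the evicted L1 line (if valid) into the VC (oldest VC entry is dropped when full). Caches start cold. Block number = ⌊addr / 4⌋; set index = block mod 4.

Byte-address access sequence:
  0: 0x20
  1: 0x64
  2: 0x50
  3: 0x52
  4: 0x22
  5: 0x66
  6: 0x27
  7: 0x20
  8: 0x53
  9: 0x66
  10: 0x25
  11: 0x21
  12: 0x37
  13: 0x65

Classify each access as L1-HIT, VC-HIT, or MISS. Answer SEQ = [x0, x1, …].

#0 0x20→b8/s0 MISS; vc=[]
#1 0x64→b25/s1 MISS; vc=[]
#2 0x50→b20/s0 MISS; vc=[8]
#3 0x52→b20/s0 L1-HIT; vc=[8]
#4 0x22→b8/s0 VC-HIT; vc=[20]
#5 0x66→b25/s1 L1-HIT; vc=[20]
#6 0x27→b9/s1 MISS; vc=[20,25]
#7 0x20→b8/s0 L1-HIT; vc=[20,25]
#8 0x53→b20/s0 VC-HIT; vc=[8,25]
#9 0x66→b25/s1 VC-HIT; vc=[8,9]
#10 0x25→b9/s1 VC-HIT; vc=[8,25]
#11 0x21→b8/s0 VC-HIT; vc=[20,25]
#12 0x37→b13/s1 MISS; vc=[20,25,9]
#13 0x65→b25/s1 VC-HIT; vc=[20,13,9]

SEQ = [MISS, MISS, MISS, L1-HIT, VC-HIT, L1-HIT, MISS, L1-HIT, VC-HIT, VC-HIT, VC-HIT, VC-HIT, MISS, VC-HIT]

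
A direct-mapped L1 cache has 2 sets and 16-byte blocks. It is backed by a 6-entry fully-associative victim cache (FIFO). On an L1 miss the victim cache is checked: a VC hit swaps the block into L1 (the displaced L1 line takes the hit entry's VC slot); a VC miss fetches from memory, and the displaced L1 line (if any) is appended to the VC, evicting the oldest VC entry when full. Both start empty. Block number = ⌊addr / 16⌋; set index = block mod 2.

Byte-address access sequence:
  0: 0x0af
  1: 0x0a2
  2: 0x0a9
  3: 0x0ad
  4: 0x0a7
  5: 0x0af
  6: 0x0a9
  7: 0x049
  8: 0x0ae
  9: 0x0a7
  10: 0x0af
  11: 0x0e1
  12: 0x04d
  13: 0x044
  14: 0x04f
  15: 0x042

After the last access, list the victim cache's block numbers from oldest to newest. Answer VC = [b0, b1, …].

  [0] addr=0xaf blk=10 s=0: MISS | VC []
  [1] addr=0xa2 blk=10 s=0: L1-HIT | VC []
  [2] addr=0xa9 blk=10 s=0: L1-HIT | VC []
  [3] addr=0xad blk=10 s=0: L1-HIT | VC []
  [4] addr=0xa7 blk=10 s=0: L1-HIT | VC []
  [5] addr=0xaf blk=10 s=0: L1-HIT | VC []
  [6] addr=0xa9 blk=10 s=0: L1-HIT | VC []
  [7] addr=0x49 blk=4 s=0: MISS | VC [10]
  [8] addr=0xae blk=10 s=0: VC-HIT | VC [4]
  [9] addr=0xa7 blk=10 s=0: L1-HIT | VC [4]
  [10] addr=0xaf blk=10 s=0: L1-HIT | VC [4]
  [11] addr=0xe1 blk=14 s=0: MISS | VC [4, 10]
  [12] addr=0x4d blk=4 s=0: VC-HIT | VC [14, 10]
  [13] addr=0x44 blk=4 s=0: L1-HIT | VC [14, 10]
  [14] addr=0x4f blk=4 s=0: L1-HIT | VC [14, 10]
  [15] addr=0x42 blk=4 s=0: L1-HIT | VC [14, 10]

VC = [14, 10]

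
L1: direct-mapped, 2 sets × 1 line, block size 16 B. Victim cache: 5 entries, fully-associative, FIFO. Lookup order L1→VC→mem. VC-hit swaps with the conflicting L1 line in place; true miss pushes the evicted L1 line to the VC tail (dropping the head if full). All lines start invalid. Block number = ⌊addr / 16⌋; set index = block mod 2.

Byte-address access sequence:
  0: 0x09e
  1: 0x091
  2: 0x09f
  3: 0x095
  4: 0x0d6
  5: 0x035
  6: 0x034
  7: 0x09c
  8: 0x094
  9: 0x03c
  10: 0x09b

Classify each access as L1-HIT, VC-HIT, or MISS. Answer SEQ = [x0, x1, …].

SEQ = [MISS, L1-HIT, L1-HIT, L1-HIT, MISS, MISS, L1-HIT, VC-HIT, L1-HIT, VC-HIT, VC-HIT]

#0 0x9e→b9/s1 MISS; vc=[]
#1 0x91→b9/s1 L1-HIT; vc=[]
#2 0x9f→b9/s1 L1-HIT; vc=[]
#3 0x95→b9/s1 L1-HIT; vc=[]
#4 0xd6→b13/s1 MISS; vc=[9]
#5 0x35→b3/s1 MISS; vc=[9,13]
#6 0x34→b3/s1 L1-HIT; vc=[9,13]
#7 0x9c→b9/s1 VC-HIT; vc=[3,13]
#8 0x94→b9/s1 L1-HIT; vc=[3,13]
#9 0x3c→b3/s1 VC-HIT; vc=[9,13]
#10 0x9b→b9/s1 VC-HIT; vc=[3,13]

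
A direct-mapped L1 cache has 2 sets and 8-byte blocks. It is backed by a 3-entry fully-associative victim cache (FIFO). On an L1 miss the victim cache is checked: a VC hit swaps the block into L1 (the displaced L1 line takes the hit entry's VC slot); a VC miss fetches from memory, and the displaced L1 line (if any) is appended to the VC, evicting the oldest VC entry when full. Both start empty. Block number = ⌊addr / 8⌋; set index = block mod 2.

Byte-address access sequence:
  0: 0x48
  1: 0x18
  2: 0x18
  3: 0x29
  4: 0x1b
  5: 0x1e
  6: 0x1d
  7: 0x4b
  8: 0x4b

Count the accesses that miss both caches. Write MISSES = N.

MISSES = 3

#0 0x48→b9/s1 MISS; vc=[]
#1 0x18→b3/s1 MISS; vc=[9]
#2 0x18→b3/s1 L1-HIT; vc=[9]
#3 0x29→b5/s1 MISS; vc=[9,3]
#4 0x1b→b3/s1 VC-HIT; vc=[9,5]
#5 0x1e→b3/s1 L1-HIT; vc=[9,5]
#6 0x1d→b3/s1 L1-HIT; vc=[9,5]
#7 0x4b→b9/s1 VC-HIT; vc=[3,5]
#8 0x4b→b9/s1 L1-HIT; vc=[3,5]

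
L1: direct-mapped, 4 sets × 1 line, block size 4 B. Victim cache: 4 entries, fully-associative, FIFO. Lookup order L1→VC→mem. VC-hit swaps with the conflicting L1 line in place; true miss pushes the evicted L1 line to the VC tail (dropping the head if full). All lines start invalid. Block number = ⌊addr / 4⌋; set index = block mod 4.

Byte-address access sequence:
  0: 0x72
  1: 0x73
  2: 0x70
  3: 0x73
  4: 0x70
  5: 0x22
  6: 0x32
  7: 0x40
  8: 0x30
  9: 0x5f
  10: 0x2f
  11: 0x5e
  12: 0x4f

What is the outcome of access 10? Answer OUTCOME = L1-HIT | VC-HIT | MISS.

OUTCOME = MISS

0: 0x72 (blk 28, set 0) → MISS  vc=[]
1: 0x73 (blk 28, set 0) → L1-HIT  vc=[]
2: 0x70 (blk 28, set 0) → L1-HIT  vc=[]
3: 0x73 (blk 28, set 0) → L1-HIT  vc=[]
4: 0x70 (blk 28, set 0) → L1-HIT  vc=[]
5: 0x22 (blk 8, set 0) → MISS  vc=[28]
6: 0x32 (blk 12, set 0) → MISS  vc=[28, 8]
7: 0x40 (blk 16, set 0) → MISS  vc=[28, 8, 12]
8: 0x30 (blk 12, set 0) → VC-HIT  vc=[28, 8, 16]
9: 0x5f (blk 23, set 3) → MISS  vc=[28, 8, 16]
10: 0x2f (blk 11, set 3) → MISS  vc=[28, 8, 16, 23]
11: 0x5e (blk 23, set 3) → VC-HIT  vc=[28, 8, 16, 11]
12: 0x4f (blk 19, set 3) → MISS  vc=[8, 16, 11, 23]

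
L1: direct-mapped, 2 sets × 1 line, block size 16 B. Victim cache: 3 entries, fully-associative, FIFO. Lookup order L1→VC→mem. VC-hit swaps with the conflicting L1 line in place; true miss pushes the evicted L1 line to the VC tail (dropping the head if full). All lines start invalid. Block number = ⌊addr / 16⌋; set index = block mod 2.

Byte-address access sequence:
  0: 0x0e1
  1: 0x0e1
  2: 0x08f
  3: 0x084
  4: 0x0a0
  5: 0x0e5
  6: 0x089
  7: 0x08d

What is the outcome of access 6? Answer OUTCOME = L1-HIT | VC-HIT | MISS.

0: 0xe1 (blk 14, set 0) → MISS  vc=[]
1: 0xe1 (blk 14, set 0) → L1-HIT  vc=[]
2: 0x8f (blk 8, set 0) → MISS  vc=[14]
3: 0x84 (blk 8, set 0) → L1-HIT  vc=[14]
4: 0xa0 (blk 10, set 0) → MISS  vc=[14, 8]
5: 0xe5 (blk 14, set 0) → VC-HIT  vc=[10, 8]
6: 0x89 (blk 8, set 0) → VC-HIT  vc=[10, 14]
7: 0x8d (blk 8, set 0) → L1-HIT  vc=[10, 14]

OUTCOME = VC-HIT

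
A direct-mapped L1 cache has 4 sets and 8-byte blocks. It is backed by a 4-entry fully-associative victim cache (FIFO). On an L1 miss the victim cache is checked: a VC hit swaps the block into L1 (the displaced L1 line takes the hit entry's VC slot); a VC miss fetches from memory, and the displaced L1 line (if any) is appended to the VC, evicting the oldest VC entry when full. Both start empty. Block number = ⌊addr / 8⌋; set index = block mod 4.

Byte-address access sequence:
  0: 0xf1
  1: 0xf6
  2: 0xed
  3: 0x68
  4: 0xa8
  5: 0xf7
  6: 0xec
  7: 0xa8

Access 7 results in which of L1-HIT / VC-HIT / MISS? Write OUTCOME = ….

0: 0xf1 (blk 30, set 2) → MISS  vc=[]
1: 0xf6 (blk 30, set 2) → L1-HIT  vc=[]
2: 0xed (blk 29, set 1) → MISS  vc=[]
3: 0x68 (blk 13, set 1) → MISS  vc=[29]
4: 0xa8 (blk 21, set 1) → MISS  vc=[29, 13]
5: 0xf7 (blk 30, set 2) → L1-HIT  vc=[29, 13]
6: 0xec (blk 29, set 1) → VC-HIT  vc=[21, 13]
7: 0xa8 (blk 21, set 1) → VC-HIT  vc=[29, 13]

OUTCOME = VC-HIT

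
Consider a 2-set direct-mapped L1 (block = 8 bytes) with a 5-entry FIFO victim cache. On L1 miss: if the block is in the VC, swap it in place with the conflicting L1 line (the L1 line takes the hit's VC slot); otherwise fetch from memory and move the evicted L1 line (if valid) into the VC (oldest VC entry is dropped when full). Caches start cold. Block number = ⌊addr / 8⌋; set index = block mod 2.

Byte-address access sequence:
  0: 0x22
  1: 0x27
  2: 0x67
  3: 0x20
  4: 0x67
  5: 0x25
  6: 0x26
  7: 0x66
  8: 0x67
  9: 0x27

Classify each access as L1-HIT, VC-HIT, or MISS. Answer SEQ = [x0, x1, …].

0: 0x22 (blk 4, set 0) → MISS  vc=[]
1: 0x27 (blk 4, set 0) → L1-HIT  vc=[]
2: 0x67 (blk 12, set 0) → MISS  vc=[4]
3: 0x20 (blk 4, set 0) → VC-HIT  vc=[12]
4: 0x67 (blk 12, set 0) → VC-HIT  vc=[4]
5: 0x25 (blk 4, set 0) → VC-HIT  vc=[12]
6: 0x26 (blk 4, set 0) → L1-HIT  vc=[12]
7: 0x66 (blk 12, set 0) → VC-HIT  vc=[4]
8: 0x67 (blk 12, set 0) → L1-HIT  vc=[4]
9: 0x27 (blk 4, set 0) → VC-HIT  vc=[12]

SEQ = [MISS, L1-HIT, MISS, VC-HIT, VC-HIT, VC-HIT, L1-HIT, VC-HIT, L1-HIT, VC-HIT]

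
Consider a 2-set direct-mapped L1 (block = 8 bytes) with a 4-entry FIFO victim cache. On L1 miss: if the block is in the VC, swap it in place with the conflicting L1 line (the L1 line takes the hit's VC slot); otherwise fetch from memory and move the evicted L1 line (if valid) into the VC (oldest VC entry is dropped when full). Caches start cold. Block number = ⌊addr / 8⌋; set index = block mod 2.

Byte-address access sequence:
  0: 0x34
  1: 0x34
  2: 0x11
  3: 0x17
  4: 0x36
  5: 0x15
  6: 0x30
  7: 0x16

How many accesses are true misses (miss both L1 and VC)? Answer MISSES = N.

  [0] addr=0x34 blk=6 s=0: MISS | VC []
  [1] addr=0x34 blk=6 s=0: L1-HIT | VC []
  [2] addr=0x11 blk=2 s=0: MISS | VC [6]
  [3] addr=0x17 blk=2 s=0: L1-HIT | VC [6]
  [4] addr=0x36 blk=6 s=0: VC-HIT | VC [2]
  [5] addr=0x15 blk=2 s=0: VC-HIT | VC [6]
  [6] addr=0x30 blk=6 s=0: VC-HIT | VC [2]
  [7] addr=0x16 blk=2 s=0: VC-HIT | VC [6]

MISSES = 2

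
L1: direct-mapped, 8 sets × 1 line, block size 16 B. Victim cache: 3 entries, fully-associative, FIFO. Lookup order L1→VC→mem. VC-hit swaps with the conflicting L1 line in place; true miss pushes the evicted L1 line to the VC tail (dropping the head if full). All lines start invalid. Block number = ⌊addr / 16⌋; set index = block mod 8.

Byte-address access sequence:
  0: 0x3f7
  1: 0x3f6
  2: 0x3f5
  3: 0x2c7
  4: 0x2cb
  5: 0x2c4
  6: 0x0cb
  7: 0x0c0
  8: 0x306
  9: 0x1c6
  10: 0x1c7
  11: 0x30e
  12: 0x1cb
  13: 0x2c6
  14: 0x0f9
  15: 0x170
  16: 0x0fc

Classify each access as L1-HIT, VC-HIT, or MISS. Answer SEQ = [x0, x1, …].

0: 0x3f7 (blk 63, set 7) → MISS  vc=[]
1: 0x3f6 (blk 63, set 7) → L1-HIT  vc=[]
2: 0x3f5 (blk 63, set 7) → L1-HIT  vc=[]
3: 0x2c7 (blk 44, set 4) → MISS  vc=[]
4: 0x2cb (blk 44, set 4) → L1-HIT  vc=[]
5: 0x2c4 (blk 44, set 4) → L1-HIT  vc=[]
6: 0xcb (blk 12, set 4) → MISS  vc=[44]
7: 0xc0 (blk 12, set 4) → L1-HIT  vc=[44]
8: 0x306 (blk 48, set 0) → MISS  vc=[44]
9: 0x1c6 (blk 28, set 4) → MISS  vc=[44, 12]
10: 0x1c7 (blk 28, set 4) → L1-HIT  vc=[44, 12]
11: 0x30e (blk 48, set 0) → L1-HIT  vc=[44, 12]
12: 0x1cb (blk 28, set 4) → L1-HIT  vc=[44, 12]
13: 0x2c6 (blk 44, set 4) → VC-HIT  vc=[28, 12]
14: 0xf9 (blk 15, set 7) → MISS  vc=[28, 12, 63]
15: 0x170 (blk 23, set 7) → MISS  vc=[12, 63, 15]
16: 0xfc (blk 15, set 7) → VC-HIT  vc=[12, 63, 23]

SEQ = [MISS, L1-HIT, L1-HIT, MISS, L1-HIT, L1-HIT, MISS, L1-HIT, MISS, MISS, L1-HIT, L1-HIT, L1-HIT, VC-HIT, MISS, MISS, VC-HIT]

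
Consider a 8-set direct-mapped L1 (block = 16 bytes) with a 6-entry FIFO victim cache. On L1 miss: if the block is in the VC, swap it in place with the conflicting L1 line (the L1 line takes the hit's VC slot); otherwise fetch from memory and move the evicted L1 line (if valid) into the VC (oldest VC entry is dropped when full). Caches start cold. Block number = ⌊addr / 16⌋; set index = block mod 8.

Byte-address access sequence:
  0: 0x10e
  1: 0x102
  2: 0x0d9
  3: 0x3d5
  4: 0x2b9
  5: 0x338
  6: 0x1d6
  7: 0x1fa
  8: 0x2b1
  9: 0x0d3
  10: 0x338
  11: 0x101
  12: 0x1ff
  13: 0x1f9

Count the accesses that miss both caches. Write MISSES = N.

MISSES = 7

0: 0x10e (blk 16, set 0) → MISS  vc=[]
1: 0x102 (blk 16, set 0) → L1-HIT  vc=[]
2: 0xd9 (blk 13, set 5) → MISS  vc=[]
3: 0x3d5 (blk 61, set 5) → MISS  vc=[13]
4: 0x2b9 (blk 43, set 3) → MISS  vc=[13]
5: 0x338 (blk 51, set 3) → MISS  vc=[13, 43]
6: 0x1d6 (blk 29, set 5) → MISS  vc=[13, 43, 61]
7: 0x1fa (blk 31, set 7) → MISS  vc=[13, 43, 61]
8: 0x2b1 (blk 43, set 3) → VC-HIT  vc=[13, 51, 61]
9: 0xd3 (blk 13, set 5) → VC-HIT  vc=[29, 51, 61]
10: 0x338 (blk 51, set 3) → VC-HIT  vc=[29, 43, 61]
11: 0x101 (blk 16, set 0) → L1-HIT  vc=[29, 43, 61]
12: 0x1ff (blk 31, set 7) → L1-HIT  vc=[29, 43, 61]
13: 0x1f9 (blk 31, set 7) → L1-HIT  vc=[29, 43, 61]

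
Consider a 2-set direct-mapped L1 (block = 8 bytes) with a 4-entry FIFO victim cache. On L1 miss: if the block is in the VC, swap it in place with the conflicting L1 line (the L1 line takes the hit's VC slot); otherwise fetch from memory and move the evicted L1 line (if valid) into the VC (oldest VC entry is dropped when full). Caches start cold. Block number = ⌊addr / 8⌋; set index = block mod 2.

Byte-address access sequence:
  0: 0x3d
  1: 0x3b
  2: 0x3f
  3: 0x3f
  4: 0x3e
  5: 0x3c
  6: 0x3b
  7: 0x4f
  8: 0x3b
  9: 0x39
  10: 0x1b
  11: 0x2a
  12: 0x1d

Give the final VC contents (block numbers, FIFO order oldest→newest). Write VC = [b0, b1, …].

VC = [9, 7, 5]

#0 0x3d→b7/s1 MISS; vc=[]
#1 0x3b→b7/s1 L1-HIT; vc=[]
#2 0x3f→b7/s1 L1-HIT; vc=[]
#3 0x3f→b7/s1 L1-HIT; vc=[]
#4 0x3e→b7/s1 L1-HIT; vc=[]
#5 0x3c→b7/s1 L1-HIT; vc=[]
#6 0x3b→b7/s1 L1-HIT; vc=[]
#7 0x4f→b9/s1 MISS; vc=[7]
#8 0x3b→b7/s1 VC-HIT; vc=[9]
#9 0x39→b7/s1 L1-HIT; vc=[9]
#10 0x1b→b3/s1 MISS; vc=[9,7]
#11 0x2a→b5/s1 MISS; vc=[9,7,3]
#12 0x1d→b3/s1 VC-HIT; vc=[9,7,5]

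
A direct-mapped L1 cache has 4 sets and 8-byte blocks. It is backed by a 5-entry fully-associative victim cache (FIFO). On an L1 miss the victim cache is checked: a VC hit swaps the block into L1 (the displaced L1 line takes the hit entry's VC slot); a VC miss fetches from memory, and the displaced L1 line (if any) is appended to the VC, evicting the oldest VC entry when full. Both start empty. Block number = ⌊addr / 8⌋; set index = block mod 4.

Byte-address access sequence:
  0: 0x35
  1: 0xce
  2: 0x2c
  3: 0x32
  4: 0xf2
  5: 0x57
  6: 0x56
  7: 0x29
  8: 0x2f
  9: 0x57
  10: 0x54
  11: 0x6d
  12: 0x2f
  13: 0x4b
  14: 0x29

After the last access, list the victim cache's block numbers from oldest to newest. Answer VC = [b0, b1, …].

VC = [25, 6, 30, 13, 9]

#0 0x35→b6/s2 MISS; vc=[]
#1 0xce→b25/s1 MISS; vc=[]
#2 0x2c→b5/s1 MISS; vc=[25]
#3 0x32→b6/s2 L1-HIT; vc=[25]
#4 0xf2→b30/s2 MISS; vc=[25,6]
#5 0x57→b10/s2 MISS; vc=[25,6,30]
#6 0x56→b10/s2 L1-HIT; vc=[25,6,30]
#7 0x29→b5/s1 L1-HIT; vc=[25,6,30]
#8 0x2f→b5/s1 L1-HIT; vc=[25,6,30]
#9 0x57→b10/s2 L1-HIT; vc=[25,6,30]
#10 0x54→b10/s2 L1-HIT; vc=[25,6,30]
#11 0x6d→b13/s1 MISS; vc=[25,6,30,5]
#12 0x2f→b5/s1 VC-HIT; vc=[25,6,30,13]
#13 0x4b→b9/s1 MISS; vc=[25,6,30,13,5]
#14 0x29→b5/s1 VC-HIT; vc=[25,6,30,13,9]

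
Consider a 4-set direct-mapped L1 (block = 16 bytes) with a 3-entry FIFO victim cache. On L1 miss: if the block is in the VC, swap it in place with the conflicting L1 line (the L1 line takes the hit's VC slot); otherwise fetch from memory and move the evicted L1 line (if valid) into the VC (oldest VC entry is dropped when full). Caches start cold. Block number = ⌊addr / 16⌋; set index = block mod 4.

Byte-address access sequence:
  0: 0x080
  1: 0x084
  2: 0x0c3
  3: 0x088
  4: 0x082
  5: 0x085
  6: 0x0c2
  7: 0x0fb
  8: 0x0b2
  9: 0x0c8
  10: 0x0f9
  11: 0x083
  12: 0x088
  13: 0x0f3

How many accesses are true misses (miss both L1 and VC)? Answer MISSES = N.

MISSES = 4

#0 0x80→b8/s0 MISS; vc=[]
#1 0x84→b8/s0 L1-HIT; vc=[]
#2 0xc3→b12/s0 MISS; vc=[8]
#3 0x88→b8/s0 VC-HIT; vc=[12]
#4 0x82→b8/s0 L1-HIT; vc=[12]
#5 0x85→b8/s0 L1-HIT; vc=[12]
#6 0xc2→b12/s0 VC-HIT; vc=[8]
#7 0xfb→b15/s3 MISS; vc=[8]
#8 0xb2→b11/s3 MISS; vc=[8,15]
#9 0xc8→b12/s0 L1-HIT; vc=[8,15]
#10 0xf9→b15/s3 VC-HIT; vc=[8,11]
#11 0x83→b8/s0 VC-HIT; vc=[12,11]
#12 0x88→b8/s0 L1-HIT; vc=[12,11]
#13 0xf3→b15/s3 L1-HIT; vc=[12,11]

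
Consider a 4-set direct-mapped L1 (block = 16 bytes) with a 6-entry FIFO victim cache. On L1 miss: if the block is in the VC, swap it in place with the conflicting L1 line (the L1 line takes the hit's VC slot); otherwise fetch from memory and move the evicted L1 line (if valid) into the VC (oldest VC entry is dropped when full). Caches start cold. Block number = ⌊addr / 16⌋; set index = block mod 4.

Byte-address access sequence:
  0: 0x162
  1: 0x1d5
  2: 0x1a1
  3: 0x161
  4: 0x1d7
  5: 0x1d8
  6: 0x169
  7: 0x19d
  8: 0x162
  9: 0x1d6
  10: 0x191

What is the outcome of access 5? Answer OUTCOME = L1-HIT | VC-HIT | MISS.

OUTCOME = L1-HIT

  [0] addr=0x162 blk=22 s=2: MISS | VC []
  [1] addr=0x1d5 blk=29 s=1: MISS | VC []
  [2] addr=0x1a1 blk=26 s=2: MISS | VC [22]
  [3] addr=0x161 blk=22 s=2: VC-HIT | VC [26]
  [4] addr=0x1d7 blk=29 s=1: L1-HIT | VC [26]
  [5] addr=0x1d8 blk=29 s=1: L1-HIT | VC [26]
  [6] addr=0x169 blk=22 s=2: L1-HIT | VC [26]
  [7] addr=0x19d blk=25 s=1: MISS | VC [26, 29]
  [8] addr=0x162 blk=22 s=2: L1-HIT | VC [26, 29]
  [9] addr=0x1d6 blk=29 s=1: VC-HIT | VC [26, 25]
  [10] addr=0x191 blk=25 s=1: VC-HIT | VC [26, 29]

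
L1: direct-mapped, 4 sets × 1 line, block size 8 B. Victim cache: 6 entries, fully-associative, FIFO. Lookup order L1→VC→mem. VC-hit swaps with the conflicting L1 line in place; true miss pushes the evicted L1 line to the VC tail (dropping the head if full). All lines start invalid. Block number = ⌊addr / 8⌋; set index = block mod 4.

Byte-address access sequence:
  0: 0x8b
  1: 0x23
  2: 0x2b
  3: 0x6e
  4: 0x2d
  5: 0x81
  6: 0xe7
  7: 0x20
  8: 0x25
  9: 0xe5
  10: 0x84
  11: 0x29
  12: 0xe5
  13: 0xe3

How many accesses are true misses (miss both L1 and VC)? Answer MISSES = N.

MISSES = 6

0: 0x8b (blk 17, set 1) → MISS  vc=[]
1: 0x23 (blk 4, set 0) → MISS  vc=[]
2: 0x2b (blk 5, set 1) → MISS  vc=[17]
3: 0x6e (blk 13, set 1) → MISS  vc=[17, 5]
4: 0x2d (blk 5, set 1) → VC-HIT  vc=[17, 13]
5: 0x81 (blk 16, set 0) → MISS  vc=[17, 13, 4]
6: 0xe7 (blk 28, set 0) → MISS  vc=[17, 13, 4, 16]
7: 0x20 (blk 4, set 0) → VC-HIT  vc=[17, 13, 28, 16]
8: 0x25 (blk 4, set 0) → L1-HIT  vc=[17, 13, 28, 16]
9: 0xe5 (blk 28, set 0) → VC-HIT  vc=[17, 13, 4, 16]
10: 0x84 (blk 16, set 0) → VC-HIT  vc=[17, 13, 4, 28]
11: 0x29 (blk 5, set 1) → L1-HIT  vc=[17, 13, 4, 28]
12: 0xe5 (blk 28, set 0) → VC-HIT  vc=[17, 13, 4, 16]
13: 0xe3 (blk 28, set 0) → L1-HIT  vc=[17, 13, 4, 16]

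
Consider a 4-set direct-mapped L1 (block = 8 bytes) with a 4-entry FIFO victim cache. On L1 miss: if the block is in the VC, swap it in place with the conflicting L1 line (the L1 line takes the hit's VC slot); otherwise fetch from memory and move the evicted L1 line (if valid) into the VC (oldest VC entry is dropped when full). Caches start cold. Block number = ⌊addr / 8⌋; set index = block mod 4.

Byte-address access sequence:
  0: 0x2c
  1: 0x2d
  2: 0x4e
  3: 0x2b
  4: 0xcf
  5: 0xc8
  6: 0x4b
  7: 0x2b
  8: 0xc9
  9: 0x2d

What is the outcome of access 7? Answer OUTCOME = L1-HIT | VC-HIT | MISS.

#0 0x2c→b5/s1 MISS; vc=[]
#1 0x2d→b5/s1 L1-HIT; vc=[]
#2 0x4e→b9/s1 MISS; vc=[5]
#3 0x2b→b5/s1 VC-HIT; vc=[9]
#4 0xcf→b25/s1 MISS; vc=[9,5]
#5 0xc8→b25/s1 L1-HIT; vc=[9,5]
#6 0x4b→b9/s1 VC-HIT; vc=[25,5]
#7 0x2b→b5/s1 VC-HIT; vc=[25,9]
#8 0xc9→b25/s1 VC-HIT; vc=[5,9]
#9 0x2d→b5/s1 VC-HIT; vc=[25,9]

OUTCOME = VC-HIT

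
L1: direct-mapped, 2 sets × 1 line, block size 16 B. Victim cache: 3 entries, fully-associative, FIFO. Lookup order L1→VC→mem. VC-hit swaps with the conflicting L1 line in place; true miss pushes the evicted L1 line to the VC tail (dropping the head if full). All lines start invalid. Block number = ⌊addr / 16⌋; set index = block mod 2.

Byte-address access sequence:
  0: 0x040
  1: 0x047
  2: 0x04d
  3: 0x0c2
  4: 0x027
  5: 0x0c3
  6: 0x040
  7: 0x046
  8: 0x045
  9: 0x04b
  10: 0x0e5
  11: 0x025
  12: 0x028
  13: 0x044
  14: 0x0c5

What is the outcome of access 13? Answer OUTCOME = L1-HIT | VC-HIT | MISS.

  [0] addr=0x40 blk=4 s=0: MISS | VC []
  [1] addr=0x47 blk=4 s=0: L1-HIT | VC []
  [2] addr=0x4d blk=4 s=0: L1-HIT | VC []
  [3] addr=0xc2 blk=12 s=0: MISS | VC [4]
  [4] addr=0x27 blk=2 s=0: MISS | VC [4, 12]
  [5] addr=0xc3 blk=12 s=0: VC-HIT | VC [4, 2]
  [6] addr=0x40 blk=4 s=0: VC-HIT | VC [12, 2]
  [7] addr=0x46 blk=4 s=0: L1-HIT | VC [12, 2]
  [8] addr=0x45 blk=4 s=0: L1-HIT | VC [12, 2]
  [9] addr=0x4b blk=4 s=0: L1-HIT | VC [12, 2]
  [10] addr=0xe5 blk=14 s=0: MISS | VC [12, 2, 4]
  [11] addr=0x25 blk=2 s=0: VC-HIT | VC [12, 14, 4]
  [12] addr=0x28 blk=2 s=0: L1-HIT | VC [12, 14, 4]
  [13] addr=0x44 blk=4 s=0: VC-HIT | VC [12, 14, 2]
  [14] addr=0xc5 blk=12 s=0: VC-HIT | VC [4, 14, 2]

OUTCOME = VC-HIT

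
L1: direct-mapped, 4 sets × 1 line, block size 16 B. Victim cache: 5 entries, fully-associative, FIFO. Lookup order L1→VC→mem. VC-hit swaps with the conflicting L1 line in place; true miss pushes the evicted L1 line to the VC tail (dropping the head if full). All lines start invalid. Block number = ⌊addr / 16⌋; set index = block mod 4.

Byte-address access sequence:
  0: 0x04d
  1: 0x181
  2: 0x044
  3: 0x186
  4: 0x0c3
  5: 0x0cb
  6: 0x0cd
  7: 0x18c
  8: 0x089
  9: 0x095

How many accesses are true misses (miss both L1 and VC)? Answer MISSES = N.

MISSES = 5

#0 0x4d→b4/s0 MISS; vc=[]
#1 0x181→b24/s0 MISS; vc=[4]
#2 0x44→b4/s0 VC-HIT; vc=[24]
#3 0x186→b24/s0 VC-HIT; vc=[4]
#4 0xc3→b12/s0 MISS; vc=[4,24]
#5 0xcb→b12/s0 L1-HIT; vc=[4,24]
#6 0xcd→b12/s0 L1-HIT; vc=[4,24]
#7 0x18c→b24/s0 VC-HIT; vc=[4,12]
#8 0x89→b8/s0 MISS; vc=[4,12,24]
#9 0x95→b9/s1 MISS; vc=[4,12,24]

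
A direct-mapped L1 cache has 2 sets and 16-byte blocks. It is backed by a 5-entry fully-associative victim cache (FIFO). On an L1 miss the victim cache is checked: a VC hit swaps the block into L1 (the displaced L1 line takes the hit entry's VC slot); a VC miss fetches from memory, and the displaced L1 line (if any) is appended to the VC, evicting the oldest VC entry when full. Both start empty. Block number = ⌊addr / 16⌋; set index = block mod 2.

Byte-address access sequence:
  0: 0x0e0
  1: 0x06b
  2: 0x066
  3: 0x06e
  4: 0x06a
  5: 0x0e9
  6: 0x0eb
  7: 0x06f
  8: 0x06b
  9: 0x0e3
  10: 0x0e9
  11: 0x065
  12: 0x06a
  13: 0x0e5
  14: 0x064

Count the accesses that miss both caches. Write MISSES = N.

MISSES = 2

  [0] addr=0xe0 blk=14 s=0: MISS | VC []
  [1] addr=0x6b blk=6 s=0: MISS | VC [14]
  [2] addr=0x66 blk=6 s=0: L1-HIT | VC [14]
  [3] addr=0x6e blk=6 s=0: L1-HIT | VC [14]
  [4] addr=0x6a blk=6 s=0: L1-HIT | VC [14]
  [5] addr=0xe9 blk=14 s=0: VC-HIT | VC [6]
  [6] addr=0xeb blk=14 s=0: L1-HIT | VC [6]
  [7] addr=0x6f blk=6 s=0: VC-HIT | VC [14]
  [8] addr=0x6b blk=6 s=0: L1-HIT | VC [14]
  [9] addr=0xe3 blk=14 s=0: VC-HIT | VC [6]
  [10] addr=0xe9 blk=14 s=0: L1-HIT | VC [6]
  [11] addr=0x65 blk=6 s=0: VC-HIT | VC [14]
  [12] addr=0x6a blk=6 s=0: L1-HIT | VC [14]
  [13] addr=0xe5 blk=14 s=0: VC-HIT | VC [6]
  [14] addr=0x64 blk=6 s=0: VC-HIT | VC [14]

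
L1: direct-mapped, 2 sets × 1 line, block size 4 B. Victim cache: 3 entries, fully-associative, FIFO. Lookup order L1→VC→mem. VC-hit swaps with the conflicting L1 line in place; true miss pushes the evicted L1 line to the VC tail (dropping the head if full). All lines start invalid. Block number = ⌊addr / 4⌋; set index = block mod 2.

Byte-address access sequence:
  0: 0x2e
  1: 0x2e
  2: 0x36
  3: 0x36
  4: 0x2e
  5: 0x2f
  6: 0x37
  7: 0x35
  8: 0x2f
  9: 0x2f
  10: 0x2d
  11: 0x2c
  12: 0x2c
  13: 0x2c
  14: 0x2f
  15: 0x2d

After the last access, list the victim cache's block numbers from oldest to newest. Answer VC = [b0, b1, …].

VC = [13]

#0 0x2e→b11/s1 MISS; vc=[]
#1 0x2e→b11/s1 L1-HIT; vc=[]
#2 0x36→b13/s1 MISS; vc=[11]
#3 0x36→b13/s1 L1-HIT; vc=[11]
#4 0x2e→b11/s1 VC-HIT; vc=[13]
#5 0x2f→b11/s1 L1-HIT; vc=[13]
#6 0x37→b13/s1 VC-HIT; vc=[11]
#7 0x35→b13/s1 L1-HIT; vc=[11]
#8 0x2f→b11/s1 VC-HIT; vc=[13]
#9 0x2f→b11/s1 L1-HIT; vc=[13]
#10 0x2d→b11/s1 L1-HIT; vc=[13]
#11 0x2c→b11/s1 L1-HIT; vc=[13]
#12 0x2c→b11/s1 L1-HIT; vc=[13]
#13 0x2c→b11/s1 L1-HIT; vc=[13]
#14 0x2f→b11/s1 L1-HIT; vc=[13]
#15 0x2d→b11/s1 L1-HIT; vc=[13]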